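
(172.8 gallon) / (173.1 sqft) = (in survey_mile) 2.527e-05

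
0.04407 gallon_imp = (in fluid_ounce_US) 6.775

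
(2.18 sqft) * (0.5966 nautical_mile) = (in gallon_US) 5.911e+04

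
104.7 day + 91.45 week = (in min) 1.073e+06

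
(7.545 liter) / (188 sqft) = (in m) 0.000432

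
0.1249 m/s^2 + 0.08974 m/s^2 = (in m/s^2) 0.2146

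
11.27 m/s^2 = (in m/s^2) 11.27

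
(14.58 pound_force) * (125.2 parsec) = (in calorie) 5.988e+19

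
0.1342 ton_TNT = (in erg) 5.615e+15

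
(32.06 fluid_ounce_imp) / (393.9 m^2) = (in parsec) 7.495e-23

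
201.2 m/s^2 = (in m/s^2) 201.2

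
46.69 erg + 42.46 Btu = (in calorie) 1.071e+04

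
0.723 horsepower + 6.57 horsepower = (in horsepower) 7.293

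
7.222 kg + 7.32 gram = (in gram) 7229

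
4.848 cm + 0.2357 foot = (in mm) 120.3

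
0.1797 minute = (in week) 1.783e-05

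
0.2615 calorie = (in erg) 1.094e+07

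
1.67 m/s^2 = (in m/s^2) 1.67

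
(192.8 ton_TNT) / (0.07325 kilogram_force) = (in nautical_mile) 6.064e+08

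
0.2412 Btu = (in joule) 254.5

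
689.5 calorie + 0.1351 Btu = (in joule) 3027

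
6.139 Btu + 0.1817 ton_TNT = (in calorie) 1.817e+08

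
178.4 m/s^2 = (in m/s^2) 178.4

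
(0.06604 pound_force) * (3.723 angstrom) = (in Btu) 1.037e-13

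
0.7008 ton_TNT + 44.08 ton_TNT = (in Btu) 1.776e+08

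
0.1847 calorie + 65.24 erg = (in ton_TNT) 1.847e-10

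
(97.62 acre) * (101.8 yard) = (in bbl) 2.313e+08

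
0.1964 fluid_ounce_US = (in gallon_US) 0.001534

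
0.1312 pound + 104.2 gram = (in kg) 0.1637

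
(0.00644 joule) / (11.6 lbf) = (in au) 8.343e-16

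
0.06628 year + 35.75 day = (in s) 5.179e+06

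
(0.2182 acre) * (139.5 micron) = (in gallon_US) 32.54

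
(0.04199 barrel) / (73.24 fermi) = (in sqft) 9.811e+11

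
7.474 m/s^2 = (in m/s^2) 7.474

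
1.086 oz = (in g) 30.79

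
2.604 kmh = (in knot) 1.406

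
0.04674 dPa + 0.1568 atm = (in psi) 2.304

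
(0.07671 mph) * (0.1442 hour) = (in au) 1.19e-10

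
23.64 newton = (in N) 23.64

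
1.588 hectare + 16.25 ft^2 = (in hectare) 1.588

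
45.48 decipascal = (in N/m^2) 4.548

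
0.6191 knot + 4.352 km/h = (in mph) 3.417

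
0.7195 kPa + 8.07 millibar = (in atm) 0.01507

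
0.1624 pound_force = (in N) 0.7224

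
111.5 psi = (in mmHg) 5766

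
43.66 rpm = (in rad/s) 4.572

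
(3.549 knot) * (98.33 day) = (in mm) 1.551e+10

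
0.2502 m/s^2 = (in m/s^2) 0.2502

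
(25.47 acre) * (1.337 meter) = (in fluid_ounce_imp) 4.85e+09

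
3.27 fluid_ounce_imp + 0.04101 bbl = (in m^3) 0.006613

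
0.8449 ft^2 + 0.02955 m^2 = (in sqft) 1.163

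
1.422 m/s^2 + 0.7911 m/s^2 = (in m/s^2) 2.213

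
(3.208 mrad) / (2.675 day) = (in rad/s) 1.388e-08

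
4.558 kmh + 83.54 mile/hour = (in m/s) 38.61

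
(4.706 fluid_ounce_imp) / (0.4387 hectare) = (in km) 3.048e-11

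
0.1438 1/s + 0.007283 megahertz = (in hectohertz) 72.83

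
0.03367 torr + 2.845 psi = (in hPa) 196.2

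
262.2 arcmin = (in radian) 0.07627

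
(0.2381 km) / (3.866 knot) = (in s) 119.7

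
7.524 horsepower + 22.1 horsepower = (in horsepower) 29.62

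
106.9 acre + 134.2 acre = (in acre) 241.1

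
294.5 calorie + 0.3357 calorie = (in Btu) 1.169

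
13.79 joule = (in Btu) 0.01307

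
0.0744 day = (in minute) 107.1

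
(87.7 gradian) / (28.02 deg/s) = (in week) 4.658e-06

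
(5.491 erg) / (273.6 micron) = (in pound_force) 0.0004512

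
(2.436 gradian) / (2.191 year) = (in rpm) 5.288e-09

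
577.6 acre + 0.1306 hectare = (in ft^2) 2.517e+07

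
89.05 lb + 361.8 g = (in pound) 89.85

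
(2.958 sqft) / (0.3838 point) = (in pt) 5.753e+06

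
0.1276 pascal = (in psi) 1.851e-05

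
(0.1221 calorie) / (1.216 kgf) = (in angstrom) 4.284e+08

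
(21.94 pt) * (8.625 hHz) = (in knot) 12.98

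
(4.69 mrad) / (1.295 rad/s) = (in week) 5.988e-09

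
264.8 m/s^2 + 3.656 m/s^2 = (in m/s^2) 268.5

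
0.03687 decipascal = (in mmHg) 2.765e-05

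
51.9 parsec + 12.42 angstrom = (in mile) 9.951e+14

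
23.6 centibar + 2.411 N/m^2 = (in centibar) 23.6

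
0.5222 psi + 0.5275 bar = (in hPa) 563.5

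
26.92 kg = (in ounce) 949.6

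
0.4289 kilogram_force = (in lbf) 0.9456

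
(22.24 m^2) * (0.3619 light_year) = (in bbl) 4.789e+17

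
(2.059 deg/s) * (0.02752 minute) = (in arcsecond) 1.224e+04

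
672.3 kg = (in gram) 6.723e+05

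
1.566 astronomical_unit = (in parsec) 7.592e-06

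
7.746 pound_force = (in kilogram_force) 3.514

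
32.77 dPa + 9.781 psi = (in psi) 9.781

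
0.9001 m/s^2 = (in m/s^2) 0.9001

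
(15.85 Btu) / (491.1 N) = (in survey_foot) 111.7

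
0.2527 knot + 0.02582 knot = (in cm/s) 14.33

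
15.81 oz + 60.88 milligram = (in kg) 0.4483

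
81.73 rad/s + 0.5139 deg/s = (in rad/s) 81.74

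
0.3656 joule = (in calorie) 0.08738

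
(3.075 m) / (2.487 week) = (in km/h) 7.36e-06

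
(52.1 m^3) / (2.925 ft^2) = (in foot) 629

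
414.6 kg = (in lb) 914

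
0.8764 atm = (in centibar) 88.8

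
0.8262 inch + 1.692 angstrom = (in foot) 0.06885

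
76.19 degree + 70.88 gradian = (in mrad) 2443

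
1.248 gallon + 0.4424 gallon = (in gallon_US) 1.69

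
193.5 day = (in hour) 4644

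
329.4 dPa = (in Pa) 32.94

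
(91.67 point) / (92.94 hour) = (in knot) 1.879e-07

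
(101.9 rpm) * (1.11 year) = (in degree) 2.14e+10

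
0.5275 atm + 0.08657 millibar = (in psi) 7.753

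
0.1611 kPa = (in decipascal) 1611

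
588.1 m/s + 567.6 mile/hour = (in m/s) 841.8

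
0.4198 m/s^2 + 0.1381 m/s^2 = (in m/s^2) 0.5579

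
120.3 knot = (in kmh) 222.8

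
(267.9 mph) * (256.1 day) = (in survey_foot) 8.694e+09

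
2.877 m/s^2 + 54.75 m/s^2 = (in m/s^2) 57.63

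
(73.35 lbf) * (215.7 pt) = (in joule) 24.83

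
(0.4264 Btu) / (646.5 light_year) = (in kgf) 7.5e-18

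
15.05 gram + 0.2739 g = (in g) 15.32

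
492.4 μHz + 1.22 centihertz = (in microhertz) 1.269e+04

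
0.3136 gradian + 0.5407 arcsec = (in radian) 0.004929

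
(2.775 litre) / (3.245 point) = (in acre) 0.000599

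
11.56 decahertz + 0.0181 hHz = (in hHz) 1.174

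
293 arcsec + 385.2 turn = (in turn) 385.2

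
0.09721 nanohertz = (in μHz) 9.721e-05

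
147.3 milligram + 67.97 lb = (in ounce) 1088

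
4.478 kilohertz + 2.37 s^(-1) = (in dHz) 4.48e+04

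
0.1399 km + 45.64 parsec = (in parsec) 45.64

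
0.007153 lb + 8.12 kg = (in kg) 8.123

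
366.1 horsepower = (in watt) 2.73e+05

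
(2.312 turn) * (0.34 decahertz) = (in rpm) 471.6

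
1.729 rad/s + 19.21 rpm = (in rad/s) 3.741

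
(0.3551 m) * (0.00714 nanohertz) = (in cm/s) 2.535e-10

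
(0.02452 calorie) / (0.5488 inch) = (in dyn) 7.36e+05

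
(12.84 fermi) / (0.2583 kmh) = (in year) 5.675e-21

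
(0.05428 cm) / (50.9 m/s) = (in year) 3.382e-13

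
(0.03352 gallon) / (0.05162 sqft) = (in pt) 75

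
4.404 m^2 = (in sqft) 47.4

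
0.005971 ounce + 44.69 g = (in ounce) 1.582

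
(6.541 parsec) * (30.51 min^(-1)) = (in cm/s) 1.026e+19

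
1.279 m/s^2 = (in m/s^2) 1.279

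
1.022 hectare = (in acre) 2.525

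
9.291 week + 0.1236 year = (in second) 9.517e+06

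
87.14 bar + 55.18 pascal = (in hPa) 8.714e+04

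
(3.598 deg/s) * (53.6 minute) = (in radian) 202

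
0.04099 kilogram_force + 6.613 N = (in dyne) 7.015e+05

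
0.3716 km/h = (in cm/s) 10.32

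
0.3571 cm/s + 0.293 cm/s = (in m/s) 0.006501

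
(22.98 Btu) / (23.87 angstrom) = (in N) 1.016e+13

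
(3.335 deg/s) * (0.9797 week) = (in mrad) 3.449e+07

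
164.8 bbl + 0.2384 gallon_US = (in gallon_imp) 5764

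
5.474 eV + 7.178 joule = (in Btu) 0.006803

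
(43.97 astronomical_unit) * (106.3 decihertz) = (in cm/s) 6.992e+15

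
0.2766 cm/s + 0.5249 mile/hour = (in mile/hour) 0.5311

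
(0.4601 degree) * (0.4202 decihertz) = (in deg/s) 0.01933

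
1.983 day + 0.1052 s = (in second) 1.713e+05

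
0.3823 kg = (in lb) 0.8428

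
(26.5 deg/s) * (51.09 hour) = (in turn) 1.354e+04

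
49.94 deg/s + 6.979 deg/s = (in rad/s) 0.9934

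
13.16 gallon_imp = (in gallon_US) 15.8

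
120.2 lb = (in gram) 5.452e+04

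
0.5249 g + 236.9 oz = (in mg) 6.717e+06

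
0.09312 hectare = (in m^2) 931.2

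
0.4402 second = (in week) 7.278e-07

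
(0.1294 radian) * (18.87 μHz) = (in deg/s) 0.0001399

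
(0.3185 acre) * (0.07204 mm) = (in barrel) 0.584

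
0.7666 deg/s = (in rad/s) 0.01338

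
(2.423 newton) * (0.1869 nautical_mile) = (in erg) 8.387e+09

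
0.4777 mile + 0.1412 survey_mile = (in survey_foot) 3268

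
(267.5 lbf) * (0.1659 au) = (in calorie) 7.058e+12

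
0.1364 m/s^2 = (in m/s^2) 0.1364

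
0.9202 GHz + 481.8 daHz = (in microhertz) 9.202e+14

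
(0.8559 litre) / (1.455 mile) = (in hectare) 3.655e-11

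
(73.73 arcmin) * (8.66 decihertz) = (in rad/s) 0.01857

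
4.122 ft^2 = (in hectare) 3.829e-05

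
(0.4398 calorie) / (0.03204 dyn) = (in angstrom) 5.743e+16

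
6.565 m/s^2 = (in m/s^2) 6.565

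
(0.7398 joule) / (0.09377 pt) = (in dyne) 2.236e+09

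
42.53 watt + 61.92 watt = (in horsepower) 0.1401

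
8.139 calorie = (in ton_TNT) 8.139e-09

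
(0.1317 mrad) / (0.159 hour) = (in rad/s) 2.301e-07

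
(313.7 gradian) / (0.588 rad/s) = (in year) 2.657e-07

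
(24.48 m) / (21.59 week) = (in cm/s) 0.0001875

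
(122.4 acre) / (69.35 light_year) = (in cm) 7.55e-11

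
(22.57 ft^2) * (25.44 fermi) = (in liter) 5.334e-11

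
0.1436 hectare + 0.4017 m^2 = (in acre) 0.3549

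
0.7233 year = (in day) 264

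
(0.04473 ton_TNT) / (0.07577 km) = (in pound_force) 5.553e+05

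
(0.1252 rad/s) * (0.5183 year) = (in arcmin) 7.035e+09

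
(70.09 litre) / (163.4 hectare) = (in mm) 4.289e-05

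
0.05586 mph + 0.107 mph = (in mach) 0.0002138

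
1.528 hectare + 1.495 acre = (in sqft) 2.296e+05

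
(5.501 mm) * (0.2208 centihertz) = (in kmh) 4.373e-05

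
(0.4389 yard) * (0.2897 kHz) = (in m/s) 116.3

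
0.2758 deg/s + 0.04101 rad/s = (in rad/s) 0.04582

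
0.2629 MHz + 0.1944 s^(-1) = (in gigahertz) 0.0002629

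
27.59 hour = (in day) 1.15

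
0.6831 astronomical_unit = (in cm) 1.022e+13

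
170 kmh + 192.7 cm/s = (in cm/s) 4915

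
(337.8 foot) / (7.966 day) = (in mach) 4.393e-07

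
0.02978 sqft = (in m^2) 0.002767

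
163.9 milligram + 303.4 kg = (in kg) 303.4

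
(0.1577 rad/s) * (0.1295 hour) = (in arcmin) 2.527e+05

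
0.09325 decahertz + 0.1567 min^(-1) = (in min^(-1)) 56.11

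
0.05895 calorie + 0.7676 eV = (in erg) 2.466e+06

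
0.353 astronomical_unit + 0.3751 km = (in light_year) 5.582e-06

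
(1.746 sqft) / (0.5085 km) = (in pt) 0.9042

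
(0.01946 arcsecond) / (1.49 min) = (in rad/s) 1.055e-09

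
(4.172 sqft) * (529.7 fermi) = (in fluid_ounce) 6.942e-09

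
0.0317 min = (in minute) 0.0317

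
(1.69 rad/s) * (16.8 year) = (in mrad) 8.954e+11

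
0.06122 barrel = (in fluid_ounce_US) 329.1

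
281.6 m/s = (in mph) 629.9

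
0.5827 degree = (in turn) 0.001619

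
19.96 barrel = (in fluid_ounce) 1.073e+05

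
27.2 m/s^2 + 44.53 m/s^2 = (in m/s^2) 71.73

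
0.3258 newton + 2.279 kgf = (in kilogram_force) 2.312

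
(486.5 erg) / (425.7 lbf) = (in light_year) 2.716e-24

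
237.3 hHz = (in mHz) 2.373e+07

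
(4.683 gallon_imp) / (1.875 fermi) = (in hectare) 1.135e+09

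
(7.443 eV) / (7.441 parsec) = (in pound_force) 1.168e-36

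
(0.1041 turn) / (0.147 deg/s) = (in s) 254.9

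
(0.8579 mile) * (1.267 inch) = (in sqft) 478.3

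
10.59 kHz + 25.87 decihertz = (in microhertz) 1.059e+10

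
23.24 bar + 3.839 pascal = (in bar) 23.24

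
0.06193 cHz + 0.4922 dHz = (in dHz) 0.4984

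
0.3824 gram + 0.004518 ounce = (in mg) 510.5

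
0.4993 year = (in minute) 2.624e+05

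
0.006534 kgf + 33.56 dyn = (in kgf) 0.006568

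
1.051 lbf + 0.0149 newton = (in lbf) 1.054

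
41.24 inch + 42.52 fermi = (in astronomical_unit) 7.002e-12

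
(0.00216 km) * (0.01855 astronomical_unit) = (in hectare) 5.994e+05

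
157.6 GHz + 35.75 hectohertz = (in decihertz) 1.576e+12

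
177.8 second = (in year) 5.638e-06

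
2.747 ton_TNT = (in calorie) 2.747e+09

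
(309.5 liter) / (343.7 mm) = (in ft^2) 9.693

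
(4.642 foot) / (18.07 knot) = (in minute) 0.002537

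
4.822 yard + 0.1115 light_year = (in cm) 1.055e+17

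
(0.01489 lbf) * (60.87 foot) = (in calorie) 0.2937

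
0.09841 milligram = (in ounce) 3.471e-06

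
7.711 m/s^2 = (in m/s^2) 7.711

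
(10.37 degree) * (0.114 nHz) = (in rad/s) 2.063e-11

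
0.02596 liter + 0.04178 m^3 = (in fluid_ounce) 1414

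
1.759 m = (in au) 1.176e-11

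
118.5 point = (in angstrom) 4.18e+08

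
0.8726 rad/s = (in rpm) 8.333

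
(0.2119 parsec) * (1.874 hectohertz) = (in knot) 2.382e+18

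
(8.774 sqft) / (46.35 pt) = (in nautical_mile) 0.02692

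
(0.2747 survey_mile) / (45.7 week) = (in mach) 4.697e-08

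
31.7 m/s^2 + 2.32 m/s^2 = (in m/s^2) 34.02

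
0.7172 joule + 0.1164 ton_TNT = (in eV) 3.04e+27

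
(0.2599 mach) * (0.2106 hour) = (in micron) 6.709e+10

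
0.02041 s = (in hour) 5.669e-06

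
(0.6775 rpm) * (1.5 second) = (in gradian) 6.775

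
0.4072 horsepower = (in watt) 303.6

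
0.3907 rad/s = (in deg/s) 22.39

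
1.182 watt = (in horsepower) 0.001585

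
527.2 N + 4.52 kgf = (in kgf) 58.28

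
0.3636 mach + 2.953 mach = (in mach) 3.317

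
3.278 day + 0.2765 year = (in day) 104.2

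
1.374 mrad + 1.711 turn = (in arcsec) 2.218e+06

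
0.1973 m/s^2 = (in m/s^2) 0.1973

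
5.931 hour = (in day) 0.2471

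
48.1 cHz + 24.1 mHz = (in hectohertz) 0.005051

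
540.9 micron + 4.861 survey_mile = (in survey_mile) 4.861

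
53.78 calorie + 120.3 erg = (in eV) 1.404e+21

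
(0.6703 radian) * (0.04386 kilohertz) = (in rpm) 280.7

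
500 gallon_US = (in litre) 1893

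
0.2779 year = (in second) 8.764e+06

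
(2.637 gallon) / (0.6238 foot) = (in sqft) 0.5651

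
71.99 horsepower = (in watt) 5.368e+04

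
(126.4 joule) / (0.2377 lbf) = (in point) 3.389e+05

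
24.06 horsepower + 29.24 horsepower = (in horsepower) 53.3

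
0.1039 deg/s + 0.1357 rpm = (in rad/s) 0.01602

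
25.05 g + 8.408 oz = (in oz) 9.292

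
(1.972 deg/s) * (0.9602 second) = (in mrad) 33.05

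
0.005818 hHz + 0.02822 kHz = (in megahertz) 2.88e-05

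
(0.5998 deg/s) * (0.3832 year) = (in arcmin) 4.349e+08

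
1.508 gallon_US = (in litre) 5.708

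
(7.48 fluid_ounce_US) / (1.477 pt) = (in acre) 0.0001049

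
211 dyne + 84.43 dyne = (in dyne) 295.4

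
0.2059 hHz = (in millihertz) 2.059e+04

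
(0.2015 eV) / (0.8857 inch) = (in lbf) 3.226e-19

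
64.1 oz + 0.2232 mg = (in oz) 64.1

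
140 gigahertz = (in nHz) 1.4e+20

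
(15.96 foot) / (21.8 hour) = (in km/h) 0.0002231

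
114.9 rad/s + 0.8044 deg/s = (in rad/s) 114.9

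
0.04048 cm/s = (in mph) 0.0009055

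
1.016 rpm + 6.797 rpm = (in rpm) 7.813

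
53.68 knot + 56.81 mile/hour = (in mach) 0.1557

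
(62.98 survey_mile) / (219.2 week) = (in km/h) 0.002752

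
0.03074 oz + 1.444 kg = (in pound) 3.185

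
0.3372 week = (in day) 2.36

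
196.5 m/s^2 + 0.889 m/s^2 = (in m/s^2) 197.4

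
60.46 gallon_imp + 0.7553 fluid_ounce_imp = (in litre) 274.9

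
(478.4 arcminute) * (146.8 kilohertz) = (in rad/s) 2.043e+04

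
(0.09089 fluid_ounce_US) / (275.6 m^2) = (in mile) 6.06e-12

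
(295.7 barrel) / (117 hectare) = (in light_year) 4.247e-21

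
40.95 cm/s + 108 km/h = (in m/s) 30.41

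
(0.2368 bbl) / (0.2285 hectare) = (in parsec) 5.34e-22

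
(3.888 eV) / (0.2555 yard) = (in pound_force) 5.994e-19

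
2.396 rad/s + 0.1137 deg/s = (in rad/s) 2.398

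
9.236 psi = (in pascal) 6.368e+04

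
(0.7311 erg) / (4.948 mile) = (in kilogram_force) 9.362e-13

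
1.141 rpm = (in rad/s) 0.1195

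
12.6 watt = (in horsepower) 0.0169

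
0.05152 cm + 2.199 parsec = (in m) 6.785e+16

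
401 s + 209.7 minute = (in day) 0.1503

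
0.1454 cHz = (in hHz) 1.454e-05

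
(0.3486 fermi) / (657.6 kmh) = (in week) 3.155e-24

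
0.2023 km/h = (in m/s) 0.05619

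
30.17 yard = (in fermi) 2.759e+16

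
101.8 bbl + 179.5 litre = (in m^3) 16.36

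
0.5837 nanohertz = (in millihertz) 5.837e-07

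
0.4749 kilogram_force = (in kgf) 0.4749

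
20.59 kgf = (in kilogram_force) 20.59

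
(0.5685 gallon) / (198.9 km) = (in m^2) 1.082e-08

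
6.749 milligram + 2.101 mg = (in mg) 8.85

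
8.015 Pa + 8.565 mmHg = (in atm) 0.01135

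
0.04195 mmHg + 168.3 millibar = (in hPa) 168.4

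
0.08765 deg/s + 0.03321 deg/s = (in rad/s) 0.002109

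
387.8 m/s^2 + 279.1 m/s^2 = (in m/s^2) 666.9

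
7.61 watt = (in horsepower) 0.01021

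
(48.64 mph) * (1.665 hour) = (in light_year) 1.378e-11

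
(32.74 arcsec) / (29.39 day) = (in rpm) 5.969e-10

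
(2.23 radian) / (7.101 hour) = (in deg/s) 0.004998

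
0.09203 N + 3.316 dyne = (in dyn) 9206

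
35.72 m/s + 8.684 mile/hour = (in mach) 0.1163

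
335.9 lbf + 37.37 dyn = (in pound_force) 335.9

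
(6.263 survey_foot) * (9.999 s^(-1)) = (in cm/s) 1909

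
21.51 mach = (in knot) 1.424e+04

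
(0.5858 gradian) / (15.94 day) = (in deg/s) 3.828e-07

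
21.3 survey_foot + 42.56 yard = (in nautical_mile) 0.02452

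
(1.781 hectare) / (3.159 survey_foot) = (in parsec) 5.994e-13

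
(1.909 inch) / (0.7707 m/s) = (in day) 7.282e-07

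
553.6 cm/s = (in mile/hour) 12.38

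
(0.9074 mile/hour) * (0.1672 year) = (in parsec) 6.932e-11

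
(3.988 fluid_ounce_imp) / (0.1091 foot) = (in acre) 8.42e-07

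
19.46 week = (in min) 1.962e+05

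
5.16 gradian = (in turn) 0.0129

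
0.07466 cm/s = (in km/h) 0.002688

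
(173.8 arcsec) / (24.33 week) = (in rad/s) 5.726e-11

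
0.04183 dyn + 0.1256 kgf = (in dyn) 1.232e+05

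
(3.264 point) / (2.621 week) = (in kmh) 2.615e-09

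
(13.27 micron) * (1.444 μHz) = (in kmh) 6.898e-11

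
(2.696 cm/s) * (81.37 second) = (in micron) 2.194e+06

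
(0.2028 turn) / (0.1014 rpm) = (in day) 0.001389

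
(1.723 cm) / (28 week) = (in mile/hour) 2.276e-09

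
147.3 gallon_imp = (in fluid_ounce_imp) 2.357e+04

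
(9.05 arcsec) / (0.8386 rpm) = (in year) 1.584e-11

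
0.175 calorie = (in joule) 0.7322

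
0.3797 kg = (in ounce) 13.39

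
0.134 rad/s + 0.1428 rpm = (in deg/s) 8.534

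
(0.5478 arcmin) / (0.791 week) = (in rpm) 3.181e-09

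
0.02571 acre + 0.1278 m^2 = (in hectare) 0.01042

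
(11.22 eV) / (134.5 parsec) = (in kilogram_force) 4.417e-38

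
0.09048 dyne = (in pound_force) 2.034e-07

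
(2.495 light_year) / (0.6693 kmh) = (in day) 1.469e+12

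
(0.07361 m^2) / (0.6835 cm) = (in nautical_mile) 0.005815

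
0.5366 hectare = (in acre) 1.326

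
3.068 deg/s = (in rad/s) 0.05355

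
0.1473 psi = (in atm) 0.01002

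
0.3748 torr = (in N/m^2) 49.97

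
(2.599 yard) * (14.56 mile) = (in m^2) 5.569e+04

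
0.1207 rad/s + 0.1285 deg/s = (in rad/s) 0.1229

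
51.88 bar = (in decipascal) 5.188e+07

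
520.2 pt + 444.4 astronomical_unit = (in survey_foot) 2.181e+14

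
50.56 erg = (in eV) 3.156e+13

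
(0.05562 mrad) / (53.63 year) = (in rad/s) 3.289e-14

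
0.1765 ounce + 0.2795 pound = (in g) 131.8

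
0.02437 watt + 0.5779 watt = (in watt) 0.6023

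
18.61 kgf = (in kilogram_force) 18.61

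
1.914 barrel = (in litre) 304.3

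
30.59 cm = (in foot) 1.004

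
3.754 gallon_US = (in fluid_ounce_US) 480.5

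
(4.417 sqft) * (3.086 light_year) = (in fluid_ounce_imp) 4.217e+20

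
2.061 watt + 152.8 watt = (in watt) 154.9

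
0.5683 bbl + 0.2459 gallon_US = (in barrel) 0.5742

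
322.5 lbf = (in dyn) 1.435e+08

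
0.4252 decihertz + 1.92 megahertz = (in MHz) 1.92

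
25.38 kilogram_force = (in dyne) 2.489e+07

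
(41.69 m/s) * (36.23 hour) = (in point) 1.541e+10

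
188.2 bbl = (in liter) 2.992e+04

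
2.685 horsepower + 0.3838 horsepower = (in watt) 2288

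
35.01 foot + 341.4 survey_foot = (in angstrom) 1.147e+12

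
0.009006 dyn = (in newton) 9.006e-08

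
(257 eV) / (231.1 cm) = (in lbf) 4.006e-18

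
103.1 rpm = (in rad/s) 10.8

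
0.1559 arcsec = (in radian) 7.558e-07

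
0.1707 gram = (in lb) 0.0003763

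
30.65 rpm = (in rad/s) 3.21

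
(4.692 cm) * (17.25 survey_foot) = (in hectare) 2.467e-05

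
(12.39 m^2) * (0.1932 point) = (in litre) 0.8445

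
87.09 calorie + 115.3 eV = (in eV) 2.274e+21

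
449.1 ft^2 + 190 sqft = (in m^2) 59.37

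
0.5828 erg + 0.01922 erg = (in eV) 3.758e+11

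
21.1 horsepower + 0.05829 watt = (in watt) 1.573e+04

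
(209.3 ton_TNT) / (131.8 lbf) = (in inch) 5.881e+10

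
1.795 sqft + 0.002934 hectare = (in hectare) 0.002951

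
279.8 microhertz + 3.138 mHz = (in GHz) 3.418e-12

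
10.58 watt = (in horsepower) 0.01419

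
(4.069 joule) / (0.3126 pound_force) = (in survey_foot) 9.601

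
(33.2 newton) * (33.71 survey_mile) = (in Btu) 1707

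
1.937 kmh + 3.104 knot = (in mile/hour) 4.776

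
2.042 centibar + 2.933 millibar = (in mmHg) 17.52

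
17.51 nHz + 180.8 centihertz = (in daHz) 0.1808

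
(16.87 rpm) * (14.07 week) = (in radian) 1.503e+07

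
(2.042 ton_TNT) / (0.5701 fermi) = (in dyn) 1.499e+30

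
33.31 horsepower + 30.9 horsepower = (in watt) 4.788e+04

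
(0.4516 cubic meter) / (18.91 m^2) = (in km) 2.388e-05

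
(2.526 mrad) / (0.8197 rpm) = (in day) 3.406e-07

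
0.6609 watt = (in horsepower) 0.0008863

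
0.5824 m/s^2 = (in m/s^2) 0.5824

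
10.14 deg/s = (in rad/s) 0.177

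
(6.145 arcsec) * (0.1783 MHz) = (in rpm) 50.72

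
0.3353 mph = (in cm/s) 14.99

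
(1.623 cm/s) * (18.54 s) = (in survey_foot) 0.9872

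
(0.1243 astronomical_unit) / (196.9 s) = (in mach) 2.774e+05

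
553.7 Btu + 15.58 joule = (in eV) 3.646e+24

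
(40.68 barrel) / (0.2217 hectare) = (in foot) 0.009571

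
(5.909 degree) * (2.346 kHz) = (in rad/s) 241.9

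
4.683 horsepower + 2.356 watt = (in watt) 3494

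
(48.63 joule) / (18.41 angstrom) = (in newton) 2.641e+10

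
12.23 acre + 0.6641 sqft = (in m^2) 4.949e+04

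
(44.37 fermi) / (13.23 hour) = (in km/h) 3.354e-18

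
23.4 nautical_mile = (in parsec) 1.404e-12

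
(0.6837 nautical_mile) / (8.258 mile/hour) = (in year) 1.088e-05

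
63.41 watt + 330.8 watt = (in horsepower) 0.5286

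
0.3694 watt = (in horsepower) 0.0004954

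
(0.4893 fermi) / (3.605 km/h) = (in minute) 8.144e-18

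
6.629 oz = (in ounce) 6.629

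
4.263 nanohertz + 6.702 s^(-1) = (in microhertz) 6.702e+06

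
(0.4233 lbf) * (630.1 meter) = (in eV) 7.405e+21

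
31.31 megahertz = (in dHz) 3.131e+08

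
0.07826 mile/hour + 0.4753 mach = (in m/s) 161.9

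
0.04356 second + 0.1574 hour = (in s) 566.7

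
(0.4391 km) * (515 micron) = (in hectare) 2.261e-05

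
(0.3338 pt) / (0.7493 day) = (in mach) 5.342e-12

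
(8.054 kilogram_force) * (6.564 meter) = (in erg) 5.184e+09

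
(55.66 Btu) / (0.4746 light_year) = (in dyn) 1.308e-06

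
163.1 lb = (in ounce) 2610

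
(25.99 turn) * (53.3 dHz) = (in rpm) 8312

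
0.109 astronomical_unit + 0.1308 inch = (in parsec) 5.284e-07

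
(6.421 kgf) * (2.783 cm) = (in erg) 1.752e+07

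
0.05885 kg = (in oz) 2.076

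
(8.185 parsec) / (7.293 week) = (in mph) 1.281e+11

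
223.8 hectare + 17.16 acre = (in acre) 570.2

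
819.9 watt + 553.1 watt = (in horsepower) 1.841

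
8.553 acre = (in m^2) 3.461e+04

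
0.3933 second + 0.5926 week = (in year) 0.01136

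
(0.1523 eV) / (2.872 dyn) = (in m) 8.496e-16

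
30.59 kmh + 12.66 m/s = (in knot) 41.13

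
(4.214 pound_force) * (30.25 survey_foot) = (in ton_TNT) 4.131e-08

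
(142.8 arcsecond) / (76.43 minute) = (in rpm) 1.442e-06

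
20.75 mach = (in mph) 1.58e+04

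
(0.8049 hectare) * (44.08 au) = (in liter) 5.308e+19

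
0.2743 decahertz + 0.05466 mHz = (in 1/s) 2.743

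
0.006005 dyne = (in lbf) 1.35e-08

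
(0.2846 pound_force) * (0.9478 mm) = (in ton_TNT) 2.868e-13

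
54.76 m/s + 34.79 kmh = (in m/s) 64.42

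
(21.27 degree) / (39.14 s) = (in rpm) 0.09057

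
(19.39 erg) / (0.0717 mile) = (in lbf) 3.778e-09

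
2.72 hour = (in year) 0.0003105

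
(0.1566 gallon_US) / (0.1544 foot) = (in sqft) 0.1356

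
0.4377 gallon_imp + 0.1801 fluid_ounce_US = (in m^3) 0.001995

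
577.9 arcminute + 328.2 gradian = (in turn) 0.8473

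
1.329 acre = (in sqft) 5.789e+04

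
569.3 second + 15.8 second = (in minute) 9.752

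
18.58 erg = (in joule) 1.858e-06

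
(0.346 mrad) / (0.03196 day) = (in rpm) 1.197e-06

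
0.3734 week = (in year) 0.007161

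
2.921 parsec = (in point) 2.555e+20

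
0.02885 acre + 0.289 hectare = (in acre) 0.743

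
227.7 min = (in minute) 227.7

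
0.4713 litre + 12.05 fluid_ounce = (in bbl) 0.005206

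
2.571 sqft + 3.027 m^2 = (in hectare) 0.0003266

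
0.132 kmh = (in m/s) 0.03667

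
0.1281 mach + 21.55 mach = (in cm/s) 7.381e+05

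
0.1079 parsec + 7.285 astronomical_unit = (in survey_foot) 1.093e+16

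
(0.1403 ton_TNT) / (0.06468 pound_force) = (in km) 2.04e+06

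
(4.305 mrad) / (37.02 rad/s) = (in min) 1.938e-06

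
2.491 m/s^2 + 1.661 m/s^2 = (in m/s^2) 4.152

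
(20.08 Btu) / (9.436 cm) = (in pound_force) 5.047e+04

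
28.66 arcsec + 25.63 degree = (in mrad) 447.5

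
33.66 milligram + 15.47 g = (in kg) 0.0155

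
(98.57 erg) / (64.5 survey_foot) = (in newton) 5.014e-07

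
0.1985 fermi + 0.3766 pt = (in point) 0.3766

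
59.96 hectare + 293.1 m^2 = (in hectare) 59.99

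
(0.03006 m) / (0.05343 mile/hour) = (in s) 1.259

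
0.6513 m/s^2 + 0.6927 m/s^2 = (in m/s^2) 1.344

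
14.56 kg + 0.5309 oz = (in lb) 32.13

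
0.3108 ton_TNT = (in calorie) 3.108e+08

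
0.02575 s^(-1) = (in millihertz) 25.75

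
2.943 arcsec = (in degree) 0.0008175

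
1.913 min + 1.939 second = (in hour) 0.03242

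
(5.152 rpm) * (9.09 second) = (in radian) 4.904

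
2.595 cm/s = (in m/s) 0.02595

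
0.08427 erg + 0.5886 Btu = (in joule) 621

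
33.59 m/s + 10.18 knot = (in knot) 75.47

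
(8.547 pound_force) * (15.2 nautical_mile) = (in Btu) 1014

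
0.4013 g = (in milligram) 401.3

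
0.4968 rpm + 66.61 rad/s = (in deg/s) 3819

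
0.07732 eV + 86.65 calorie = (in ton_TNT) 8.665e-08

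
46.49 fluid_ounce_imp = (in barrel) 0.008308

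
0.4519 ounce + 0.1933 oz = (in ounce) 0.6452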